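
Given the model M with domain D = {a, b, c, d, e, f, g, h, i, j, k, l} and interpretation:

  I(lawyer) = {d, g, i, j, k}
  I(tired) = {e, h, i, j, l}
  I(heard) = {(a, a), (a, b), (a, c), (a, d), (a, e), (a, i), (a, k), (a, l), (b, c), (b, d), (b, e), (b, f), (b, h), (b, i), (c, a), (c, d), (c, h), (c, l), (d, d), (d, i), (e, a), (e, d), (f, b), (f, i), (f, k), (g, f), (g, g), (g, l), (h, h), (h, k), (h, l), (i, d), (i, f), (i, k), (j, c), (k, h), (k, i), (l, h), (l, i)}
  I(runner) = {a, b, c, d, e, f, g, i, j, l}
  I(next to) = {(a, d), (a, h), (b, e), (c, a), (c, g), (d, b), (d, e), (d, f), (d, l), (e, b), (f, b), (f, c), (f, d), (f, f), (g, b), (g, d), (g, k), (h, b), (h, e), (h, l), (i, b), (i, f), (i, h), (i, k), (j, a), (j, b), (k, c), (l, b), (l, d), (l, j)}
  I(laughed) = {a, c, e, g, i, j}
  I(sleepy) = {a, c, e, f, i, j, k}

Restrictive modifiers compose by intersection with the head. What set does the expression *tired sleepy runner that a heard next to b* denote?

{e, i}

⟦that a heard⟧ = {x : ⟨a, x⟩ ∈ ⟦heard⟧} = {a, b, c, d, e, i, k, l}
⟦next to b⟧ = {x : ⟨x, b⟩ ∈ ⟦next to⟧} = {d, e, f, g, h, i, j, l}
⟦runner⟧ = {a, b, c, d, e, f, g, i, j, l}
… ∩ ⟦that a heard⟧ = {a, b, c, d, e, f, g, i, j, l} ∩ {a, b, c, d, e, i, k, l} = {a, b, c, d, e, i, l}
… ∩ ⟦next to b⟧ = {a, b, c, d, e, i, l} ∩ {d, e, f, g, h, i, j, l} = {d, e, i, l}
… ∩ ⟦tired⟧ = {d, e, i, l} ∩ {e, h, i, j, l} = {e, i, l}
… ∩ ⟦sleepy⟧ = {e, i, l} ∩ {a, c, e, f, i, j, k} = {e, i}
So ⟦tired sleepy runner that a heard next to b⟧ = {e, i}.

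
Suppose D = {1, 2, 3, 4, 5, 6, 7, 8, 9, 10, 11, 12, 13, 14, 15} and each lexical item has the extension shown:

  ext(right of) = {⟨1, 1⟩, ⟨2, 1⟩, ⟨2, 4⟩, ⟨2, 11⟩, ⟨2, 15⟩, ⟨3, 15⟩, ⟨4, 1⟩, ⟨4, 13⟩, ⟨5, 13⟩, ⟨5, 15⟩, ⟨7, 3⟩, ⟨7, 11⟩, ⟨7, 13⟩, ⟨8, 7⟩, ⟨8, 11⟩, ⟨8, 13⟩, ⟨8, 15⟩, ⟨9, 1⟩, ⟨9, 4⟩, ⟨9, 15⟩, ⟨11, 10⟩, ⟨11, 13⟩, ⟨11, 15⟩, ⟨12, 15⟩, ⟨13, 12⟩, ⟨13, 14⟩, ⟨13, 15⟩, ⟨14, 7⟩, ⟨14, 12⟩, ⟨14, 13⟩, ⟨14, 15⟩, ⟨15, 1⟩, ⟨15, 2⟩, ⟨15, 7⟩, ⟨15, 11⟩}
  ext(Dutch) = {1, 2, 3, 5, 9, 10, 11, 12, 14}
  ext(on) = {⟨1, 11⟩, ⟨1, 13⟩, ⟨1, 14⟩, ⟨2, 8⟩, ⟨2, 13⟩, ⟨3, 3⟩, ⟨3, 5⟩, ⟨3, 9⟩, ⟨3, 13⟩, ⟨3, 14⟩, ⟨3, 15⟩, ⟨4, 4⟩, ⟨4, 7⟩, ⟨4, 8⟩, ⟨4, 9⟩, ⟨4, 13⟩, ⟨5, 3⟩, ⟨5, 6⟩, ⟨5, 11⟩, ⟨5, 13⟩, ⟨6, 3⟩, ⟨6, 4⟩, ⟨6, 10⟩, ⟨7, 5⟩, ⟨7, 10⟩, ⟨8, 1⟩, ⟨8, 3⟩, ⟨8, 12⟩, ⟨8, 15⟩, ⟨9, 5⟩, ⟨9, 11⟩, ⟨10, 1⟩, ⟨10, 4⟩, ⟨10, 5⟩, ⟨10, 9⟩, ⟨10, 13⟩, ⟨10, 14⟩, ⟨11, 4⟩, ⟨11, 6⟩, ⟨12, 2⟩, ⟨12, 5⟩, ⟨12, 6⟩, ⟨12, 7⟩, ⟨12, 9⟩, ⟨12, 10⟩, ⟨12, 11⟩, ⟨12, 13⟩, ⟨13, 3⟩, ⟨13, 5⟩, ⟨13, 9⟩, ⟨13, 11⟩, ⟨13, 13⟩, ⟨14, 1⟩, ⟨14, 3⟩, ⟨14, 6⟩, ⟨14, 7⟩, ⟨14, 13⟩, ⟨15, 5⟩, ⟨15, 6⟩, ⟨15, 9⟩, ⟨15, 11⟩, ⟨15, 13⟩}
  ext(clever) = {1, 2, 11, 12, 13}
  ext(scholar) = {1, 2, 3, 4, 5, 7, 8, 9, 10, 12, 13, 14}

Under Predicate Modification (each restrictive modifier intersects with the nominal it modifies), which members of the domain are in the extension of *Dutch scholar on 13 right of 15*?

⟦on 13⟧ = {x : ⟨x, 13⟩ ∈ ⟦on⟧} = {1, 2, 3, 4, 5, 10, 12, 13, 14, 15}
⟦right of 15⟧ = {x : ⟨x, 15⟩ ∈ ⟦right of⟧} = {2, 3, 5, 8, 9, 11, 12, 13, 14}
⟦scholar⟧ = {1, 2, 3, 4, 5, 7, 8, 9, 10, 12, 13, 14}
… ∩ ⟦on 13⟧ = {1, 2, 3, 4, 5, 7, 8, 9, 10, 12, 13, 14} ∩ {1, 2, 3, 4, 5, 10, 12, 13, 14, 15} = {1, 2, 3, 4, 5, 10, 12, 13, 14}
… ∩ ⟦right of 15⟧ = {1, 2, 3, 4, 5, 10, 12, 13, 14} ∩ {2, 3, 5, 8, 9, 11, 12, 13, 14} = {2, 3, 5, 12, 13, 14}
… ∩ ⟦Dutch⟧ = {2, 3, 5, 12, 13, 14} ∩ {1, 2, 3, 5, 9, 10, 11, 12, 14} = {2, 3, 5, 12, 14}
So ⟦Dutch scholar on 13 right of 15⟧ = {2, 3, 5, 12, 14}.

{2, 3, 5, 12, 14}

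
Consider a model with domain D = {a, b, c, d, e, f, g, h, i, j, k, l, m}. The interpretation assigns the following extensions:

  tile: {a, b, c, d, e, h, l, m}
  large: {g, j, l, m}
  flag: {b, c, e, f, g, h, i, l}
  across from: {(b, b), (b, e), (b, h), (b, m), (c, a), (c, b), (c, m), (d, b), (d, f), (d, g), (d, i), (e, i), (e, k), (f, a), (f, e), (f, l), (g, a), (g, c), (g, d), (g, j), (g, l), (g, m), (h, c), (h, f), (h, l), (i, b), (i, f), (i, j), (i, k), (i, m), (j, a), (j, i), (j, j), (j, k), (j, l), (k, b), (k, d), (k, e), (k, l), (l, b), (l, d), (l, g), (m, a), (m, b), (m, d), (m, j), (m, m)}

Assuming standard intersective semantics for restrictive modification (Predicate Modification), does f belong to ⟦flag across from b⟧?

no

⟦across from b⟧ = {x : ⟨x, b⟩ ∈ ⟦across from⟧} = {b, c, d, i, k, l, m}
⟦flag⟧ = {b, c, e, f, g, h, i, l}
… ∩ ⟦across from b⟧ = {b, c, e, f, g, h, i, l} ∩ {b, c, d, i, k, l, m} = {b, c, i, l}
⟦flag across from b⟧ = {b, c, i, l}; f ∉ this set.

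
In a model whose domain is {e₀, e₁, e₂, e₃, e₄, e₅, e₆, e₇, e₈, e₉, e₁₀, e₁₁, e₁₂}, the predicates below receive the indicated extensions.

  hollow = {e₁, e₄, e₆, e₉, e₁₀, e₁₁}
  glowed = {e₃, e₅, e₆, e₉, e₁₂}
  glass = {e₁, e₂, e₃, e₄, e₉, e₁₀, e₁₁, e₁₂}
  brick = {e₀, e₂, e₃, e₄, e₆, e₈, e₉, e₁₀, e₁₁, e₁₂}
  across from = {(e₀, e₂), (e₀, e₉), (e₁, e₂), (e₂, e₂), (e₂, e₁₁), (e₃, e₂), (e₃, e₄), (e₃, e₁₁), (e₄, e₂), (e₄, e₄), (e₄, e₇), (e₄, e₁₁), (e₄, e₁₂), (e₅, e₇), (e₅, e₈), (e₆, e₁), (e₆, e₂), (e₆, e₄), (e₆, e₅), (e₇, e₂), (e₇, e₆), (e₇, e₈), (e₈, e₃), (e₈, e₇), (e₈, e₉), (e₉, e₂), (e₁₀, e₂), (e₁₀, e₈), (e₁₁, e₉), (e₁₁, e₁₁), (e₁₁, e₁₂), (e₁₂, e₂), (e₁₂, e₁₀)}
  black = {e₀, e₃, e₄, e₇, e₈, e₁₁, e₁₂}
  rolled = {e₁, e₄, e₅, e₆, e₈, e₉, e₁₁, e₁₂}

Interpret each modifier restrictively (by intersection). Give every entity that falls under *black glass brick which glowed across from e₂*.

{e₃, e₁₂}

⟦which glowed⟧ = ⟦glowed⟧ = {e₃, e₅, e₆, e₉, e₁₂}
⟦across from e₂⟧ = {x : ⟨x, e₂⟩ ∈ ⟦across from⟧} = {e₀, e₁, e₂, e₃, e₄, e₆, e₇, e₉, e₁₀, e₁₂}
⟦brick⟧ = {e₀, e₂, e₃, e₄, e₆, e₈, e₉, e₁₀, e₁₁, e₁₂}
… ∩ ⟦which glowed⟧ = {e₀, e₂, e₃, e₄, e₆, e₈, e₉, e₁₀, e₁₁, e₁₂} ∩ {e₃, e₅, e₆, e₉, e₁₂} = {e₃, e₆, e₉, e₁₂}
… ∩ ⟦across from e₂⟧ = {e₃, e₆, e₉, e₁₂} ∩ {e₀, e₁, e₂, e₃, e₄, e₆, e₇, e₉, e₁₀, e₁₂} = {e₃, e₆, e₉, e₁₂}
… ∩ ⟦black⟧ = {e₃, e₆, e₉, e₁₂} ∩ {e₀, e₃, e₄, e₇, e₈, e₁₁, e₁₂} = {e₃, e₁₂}
… ∩ ⟦glass⟧ = {e₃, e₁₂} ∩ {e₁, e₂, e₃, e₄, e₉, e₁₀, e₁₁, e₁₂} = {e₃, e₁₂}
So ⟦black glass brick which glowed across from e₂⟧ = {e₃, e₁₂}.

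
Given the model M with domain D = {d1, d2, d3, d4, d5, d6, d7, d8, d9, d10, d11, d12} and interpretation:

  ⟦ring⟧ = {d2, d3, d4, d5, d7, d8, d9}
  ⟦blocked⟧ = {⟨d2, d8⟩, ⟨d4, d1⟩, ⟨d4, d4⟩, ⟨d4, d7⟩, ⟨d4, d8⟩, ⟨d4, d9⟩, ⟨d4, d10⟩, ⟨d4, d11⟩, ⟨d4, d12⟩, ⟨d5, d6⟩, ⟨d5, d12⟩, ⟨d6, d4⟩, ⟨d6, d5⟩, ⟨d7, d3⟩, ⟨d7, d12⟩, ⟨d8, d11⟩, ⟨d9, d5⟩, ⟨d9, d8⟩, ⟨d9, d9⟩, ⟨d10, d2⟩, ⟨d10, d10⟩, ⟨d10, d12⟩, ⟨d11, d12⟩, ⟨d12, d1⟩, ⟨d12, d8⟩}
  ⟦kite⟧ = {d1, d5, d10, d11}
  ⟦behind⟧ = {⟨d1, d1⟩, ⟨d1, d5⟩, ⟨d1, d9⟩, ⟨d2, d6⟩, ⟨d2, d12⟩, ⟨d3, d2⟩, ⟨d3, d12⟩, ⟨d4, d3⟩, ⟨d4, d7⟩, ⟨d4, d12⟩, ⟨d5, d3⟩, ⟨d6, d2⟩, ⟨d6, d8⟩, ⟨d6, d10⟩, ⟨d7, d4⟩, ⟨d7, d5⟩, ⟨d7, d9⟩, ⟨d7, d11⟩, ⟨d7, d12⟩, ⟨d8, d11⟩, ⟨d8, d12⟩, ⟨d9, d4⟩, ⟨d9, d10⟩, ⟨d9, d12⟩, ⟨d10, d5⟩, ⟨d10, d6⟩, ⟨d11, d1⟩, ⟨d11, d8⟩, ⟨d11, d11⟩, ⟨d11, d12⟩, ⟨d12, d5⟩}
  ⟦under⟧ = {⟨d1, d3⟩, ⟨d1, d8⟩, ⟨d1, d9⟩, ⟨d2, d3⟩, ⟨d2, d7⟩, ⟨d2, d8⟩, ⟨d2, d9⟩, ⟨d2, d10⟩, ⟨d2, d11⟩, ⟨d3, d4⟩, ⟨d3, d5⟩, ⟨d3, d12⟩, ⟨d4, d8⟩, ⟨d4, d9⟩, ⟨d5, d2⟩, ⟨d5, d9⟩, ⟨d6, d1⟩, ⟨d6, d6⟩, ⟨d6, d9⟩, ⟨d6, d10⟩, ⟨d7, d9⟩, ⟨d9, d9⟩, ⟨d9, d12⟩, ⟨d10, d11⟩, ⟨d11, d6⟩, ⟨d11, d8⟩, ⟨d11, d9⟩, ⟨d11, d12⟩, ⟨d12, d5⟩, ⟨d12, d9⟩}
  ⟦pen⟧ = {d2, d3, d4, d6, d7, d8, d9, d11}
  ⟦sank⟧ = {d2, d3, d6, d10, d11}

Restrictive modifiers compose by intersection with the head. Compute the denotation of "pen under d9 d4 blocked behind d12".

{d4, d7, d9, d11}

⟦under d9⟧ = {x : ⟨x, d9⟩ ∈ ⟦under⟧} = {d1, d2, d4, d5, d6, d7, d9, d11, d12}
⟦d4 blocked⟧ = {x : ⟨d4, x⟩ ∈ ⟦blocked⟧} = {d1, d4, d7, d8, d9, d10, d11, d12}
⟦behind d12⟧ = {x : ⟨x, d12⟩ ∈ ⟦behind⟧} = {d2, d3, d4, d7, d8, d9, d11}
⟦pen⟧ = {d2, d3, d4, d6, d7, d8, d9, d11}
… ∩ ⟦under d9⟧ = {d2, d3, d4, d6, d7, d8, d9, d11} ∩ {d1, d2, d4, d5, d6, d7, d9, d11, d12} = {d2, d4, d6, d7, d9, d11}
… ∩ ⟦d4 blocked⟧ = {d2, d4, d6, d7, d9, d11} ∩ {d1, d4, d7, d8, d9, d10, d11, d12} = {d4, d7, d9, d11}
… ∩ ⟦behind d12⟧ = {d4, d7, d9, d11} ∩ {d2, d3, d4, d7, d8, d9, d11} = {d4, d7, d9, d11}
So ⟦pen under d9 d4 blocked behind d12⟧ = {d4, d7, d9, d11}.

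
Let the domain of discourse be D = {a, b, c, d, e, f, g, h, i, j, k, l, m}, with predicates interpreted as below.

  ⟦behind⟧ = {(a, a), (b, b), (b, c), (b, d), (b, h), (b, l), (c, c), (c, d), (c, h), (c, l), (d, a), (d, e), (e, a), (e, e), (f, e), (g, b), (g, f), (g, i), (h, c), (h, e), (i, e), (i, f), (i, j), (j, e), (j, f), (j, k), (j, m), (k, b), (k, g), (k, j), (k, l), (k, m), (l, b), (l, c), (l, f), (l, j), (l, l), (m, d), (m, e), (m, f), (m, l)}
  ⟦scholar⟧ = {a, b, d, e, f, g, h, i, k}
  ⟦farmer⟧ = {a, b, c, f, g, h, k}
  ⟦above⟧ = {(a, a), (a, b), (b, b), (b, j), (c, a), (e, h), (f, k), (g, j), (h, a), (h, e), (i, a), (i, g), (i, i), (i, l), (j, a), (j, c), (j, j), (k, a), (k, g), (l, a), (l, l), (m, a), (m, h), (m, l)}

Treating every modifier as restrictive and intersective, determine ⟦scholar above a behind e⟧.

{h, i}

⟦above a⟧ = {x : ⟨x, a⟩ ∈ ⟦above⟧} = {a, c, h, i, j, k, l, m}
⟦behind e⟧ = {x : ⟨x, e⟩ ∈ ⟦behind⟧} = {d, e, f, h, i, j, m}
⟦scholar⟧ = {a, b, d, e, f, g, h, i, k}
… ∩ ⟦above a⟧ = {a, b, d, e, f, g, h, i, k} ∩ {a, c, h, i, j, k, l, m} = {a, h, i, k}
… ∩ ⟦behind e⟧ = {a, h, i, k} ∩ {d, e, f, h, i, j, m} = {h, i}
So ⟦scholar above a behind e⟧ = {h, i}.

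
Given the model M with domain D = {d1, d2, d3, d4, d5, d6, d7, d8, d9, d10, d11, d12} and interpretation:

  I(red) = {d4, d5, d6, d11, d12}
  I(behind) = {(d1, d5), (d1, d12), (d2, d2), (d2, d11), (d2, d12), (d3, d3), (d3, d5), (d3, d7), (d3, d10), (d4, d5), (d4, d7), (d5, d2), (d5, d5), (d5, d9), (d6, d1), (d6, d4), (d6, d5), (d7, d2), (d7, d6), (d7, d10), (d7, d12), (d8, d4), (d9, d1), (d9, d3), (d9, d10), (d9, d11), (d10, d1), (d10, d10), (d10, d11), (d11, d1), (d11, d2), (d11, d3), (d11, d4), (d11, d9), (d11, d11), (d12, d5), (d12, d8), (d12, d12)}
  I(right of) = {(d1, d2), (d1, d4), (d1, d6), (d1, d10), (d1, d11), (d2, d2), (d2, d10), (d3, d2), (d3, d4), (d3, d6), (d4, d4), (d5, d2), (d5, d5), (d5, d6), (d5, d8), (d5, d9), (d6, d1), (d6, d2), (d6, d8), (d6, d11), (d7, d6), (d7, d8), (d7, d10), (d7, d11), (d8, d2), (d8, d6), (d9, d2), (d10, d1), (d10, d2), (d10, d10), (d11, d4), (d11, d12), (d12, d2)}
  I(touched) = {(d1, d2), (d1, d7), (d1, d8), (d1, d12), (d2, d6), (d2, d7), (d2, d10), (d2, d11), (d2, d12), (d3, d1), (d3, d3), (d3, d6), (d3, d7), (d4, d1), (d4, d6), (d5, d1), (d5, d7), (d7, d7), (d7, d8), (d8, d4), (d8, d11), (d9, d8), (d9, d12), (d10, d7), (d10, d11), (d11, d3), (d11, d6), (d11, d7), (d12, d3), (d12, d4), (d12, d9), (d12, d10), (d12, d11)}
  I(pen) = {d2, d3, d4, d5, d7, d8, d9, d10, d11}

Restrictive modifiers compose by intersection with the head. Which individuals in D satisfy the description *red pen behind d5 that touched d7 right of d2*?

{d5}

⟦behind d5⟧ = {x : ⟨x, d5⟩ ∈ ⟦behind⟧} = {d1, d3, d4, d5, d6, d12}
⟦that touched d7⟧ = {x : ⟨x, d7⟩ ∈ ⟦touched⟧} = {d1, d2, d3, d5, d7, d10, d11}
⟦right of d2⟧ = {x : ⟨x, d2⟩ ∈ ⟦right of⟧} = {d1, d2, d3, d5, d6, d8, d9, d10, d12}
⟦pen⟧ = {d2, d3, d4, d5, d7, d8, d9, d10, d11}
… ∩ ⟦behind d5⟧ = {d2, d3, d4, d5, d7, d8, d9, d10, d11} ∩ {d1, d3, d4, d5, d6, d12} = {d3, d4, d5}
… ∩ ⟦that touched d7⟧ = {d3, d4, d5} ∩ {d1, d2, d3, d5, d7, d10, d11} = {d3, d5}
… ∩ ⟦right of d2⟧ = {d3, d5} ∩ {d1, d2, d3, d5, d6, d8, d9, d10, d12} = {d3, d5}
… ∩ ⟦red⟧ = {d3, d5} ∩ {d4, d5, d6, d11, d12} = {d5}
So ⟦red pen behind d5 that touched d7 right of d2⟧ = {d5}.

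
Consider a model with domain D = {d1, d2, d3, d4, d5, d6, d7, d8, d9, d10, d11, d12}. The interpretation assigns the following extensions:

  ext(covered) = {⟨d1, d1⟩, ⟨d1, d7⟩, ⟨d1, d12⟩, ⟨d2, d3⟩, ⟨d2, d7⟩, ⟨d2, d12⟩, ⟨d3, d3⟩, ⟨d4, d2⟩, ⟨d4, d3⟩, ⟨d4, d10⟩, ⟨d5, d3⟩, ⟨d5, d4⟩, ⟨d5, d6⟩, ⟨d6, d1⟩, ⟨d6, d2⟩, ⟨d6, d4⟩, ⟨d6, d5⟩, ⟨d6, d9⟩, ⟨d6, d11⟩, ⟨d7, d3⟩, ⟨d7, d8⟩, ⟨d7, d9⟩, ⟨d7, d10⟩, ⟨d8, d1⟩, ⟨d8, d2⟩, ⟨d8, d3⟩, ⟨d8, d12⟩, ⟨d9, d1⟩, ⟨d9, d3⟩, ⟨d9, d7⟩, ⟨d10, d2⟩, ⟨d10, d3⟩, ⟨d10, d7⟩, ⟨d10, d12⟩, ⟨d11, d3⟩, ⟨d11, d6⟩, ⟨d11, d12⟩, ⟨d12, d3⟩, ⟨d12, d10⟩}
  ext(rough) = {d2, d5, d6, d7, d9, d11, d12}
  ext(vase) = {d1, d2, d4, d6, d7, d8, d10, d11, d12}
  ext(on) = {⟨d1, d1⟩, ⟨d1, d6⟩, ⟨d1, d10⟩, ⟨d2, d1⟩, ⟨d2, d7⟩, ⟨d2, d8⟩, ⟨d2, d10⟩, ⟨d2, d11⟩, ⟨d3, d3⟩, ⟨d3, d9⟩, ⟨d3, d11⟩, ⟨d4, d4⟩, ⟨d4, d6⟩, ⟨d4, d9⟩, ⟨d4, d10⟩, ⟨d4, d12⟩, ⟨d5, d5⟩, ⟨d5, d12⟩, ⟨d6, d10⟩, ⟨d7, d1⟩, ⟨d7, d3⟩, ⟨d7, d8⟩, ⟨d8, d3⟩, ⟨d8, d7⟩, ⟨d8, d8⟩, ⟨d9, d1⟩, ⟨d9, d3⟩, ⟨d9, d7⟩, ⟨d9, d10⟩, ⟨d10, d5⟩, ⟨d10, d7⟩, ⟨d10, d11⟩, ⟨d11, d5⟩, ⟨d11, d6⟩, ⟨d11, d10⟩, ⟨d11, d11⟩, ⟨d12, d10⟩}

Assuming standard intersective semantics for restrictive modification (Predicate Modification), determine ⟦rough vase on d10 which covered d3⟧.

⟦on d10⟧ = {x : ⟨x, d10⟩ ∈ ⟦on⟧} = {d1, d2, d4, d6, d9, d11, d12}
⟦which covered d3⟧ = {x : ⟨x, d3⟩ ∈ ⟦covered⟧} = {d2, d3, d4, d5, d7, d8, d9, d10, d11, d12}
⟦vase⟧ = {d1, d2, d4, d6, d7, d8, d10, d11, d12}
… ∩ ⟦on d10⟧ = {d1, d2, d4, d6, d7, d8, d10, d11, d12} ∩ {d1, d2, d4, d6, d9, d11, d12} = {d1, d2, d4, d6, d11, d12}
… ∩ ⟦which covered d3⟧ = {d1, d2, d4, d6, d11, d12} ∩ {d2, d3, d4, d5, d7, d8, d9, d10, d11, d12} = {d2, d4, d11, d12}
… ∩ ⟦rough⟧ = {d2, d4, d11, d12} ∩ {d2, d5, d6, d7, d9, d11, d12} = {d2, d11, d12}
So ⟦rough vase on d10 which covered d3⟧ = {d2, d11, d12}.

{d2, d11, d12}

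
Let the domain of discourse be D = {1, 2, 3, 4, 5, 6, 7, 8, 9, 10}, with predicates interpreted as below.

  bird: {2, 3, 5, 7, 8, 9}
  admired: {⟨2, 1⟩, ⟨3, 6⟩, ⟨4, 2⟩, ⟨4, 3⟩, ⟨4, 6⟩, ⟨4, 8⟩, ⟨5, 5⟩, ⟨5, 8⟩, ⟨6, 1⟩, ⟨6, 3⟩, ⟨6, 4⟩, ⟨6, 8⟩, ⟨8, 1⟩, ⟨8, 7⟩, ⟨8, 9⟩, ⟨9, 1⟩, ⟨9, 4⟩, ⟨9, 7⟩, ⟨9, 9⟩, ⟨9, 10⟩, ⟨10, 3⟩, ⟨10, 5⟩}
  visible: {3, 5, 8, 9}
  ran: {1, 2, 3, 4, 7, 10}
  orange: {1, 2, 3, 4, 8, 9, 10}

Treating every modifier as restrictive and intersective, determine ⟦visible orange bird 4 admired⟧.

⟦4 admired⟧ = {x : ⟨4, x⟩ ∈ ⟦admired⟧} = {2, 3, 6, 8}
⟦bird⟧ = {2, 3, 5, 7, 8, 9}
… ∩ ⟦4 admired⟧ = {2, 3, 5, 7, 8, 9} ∩ {2, 3, 6, 8} = {2, 3, 8}
… ∩ ⟦visible⟧ = {2, 3, 8} ∩ {3, 5, 8, 9} = {3, 8}
… ∩ ⟦orange⟧ = {3, 8} ∩ {1, 2, 3, 4, 8, 9, 10} = {3, 8}
So ⟦visible orange bird 4 admired⟧ = {3, 8}.

{3, 8}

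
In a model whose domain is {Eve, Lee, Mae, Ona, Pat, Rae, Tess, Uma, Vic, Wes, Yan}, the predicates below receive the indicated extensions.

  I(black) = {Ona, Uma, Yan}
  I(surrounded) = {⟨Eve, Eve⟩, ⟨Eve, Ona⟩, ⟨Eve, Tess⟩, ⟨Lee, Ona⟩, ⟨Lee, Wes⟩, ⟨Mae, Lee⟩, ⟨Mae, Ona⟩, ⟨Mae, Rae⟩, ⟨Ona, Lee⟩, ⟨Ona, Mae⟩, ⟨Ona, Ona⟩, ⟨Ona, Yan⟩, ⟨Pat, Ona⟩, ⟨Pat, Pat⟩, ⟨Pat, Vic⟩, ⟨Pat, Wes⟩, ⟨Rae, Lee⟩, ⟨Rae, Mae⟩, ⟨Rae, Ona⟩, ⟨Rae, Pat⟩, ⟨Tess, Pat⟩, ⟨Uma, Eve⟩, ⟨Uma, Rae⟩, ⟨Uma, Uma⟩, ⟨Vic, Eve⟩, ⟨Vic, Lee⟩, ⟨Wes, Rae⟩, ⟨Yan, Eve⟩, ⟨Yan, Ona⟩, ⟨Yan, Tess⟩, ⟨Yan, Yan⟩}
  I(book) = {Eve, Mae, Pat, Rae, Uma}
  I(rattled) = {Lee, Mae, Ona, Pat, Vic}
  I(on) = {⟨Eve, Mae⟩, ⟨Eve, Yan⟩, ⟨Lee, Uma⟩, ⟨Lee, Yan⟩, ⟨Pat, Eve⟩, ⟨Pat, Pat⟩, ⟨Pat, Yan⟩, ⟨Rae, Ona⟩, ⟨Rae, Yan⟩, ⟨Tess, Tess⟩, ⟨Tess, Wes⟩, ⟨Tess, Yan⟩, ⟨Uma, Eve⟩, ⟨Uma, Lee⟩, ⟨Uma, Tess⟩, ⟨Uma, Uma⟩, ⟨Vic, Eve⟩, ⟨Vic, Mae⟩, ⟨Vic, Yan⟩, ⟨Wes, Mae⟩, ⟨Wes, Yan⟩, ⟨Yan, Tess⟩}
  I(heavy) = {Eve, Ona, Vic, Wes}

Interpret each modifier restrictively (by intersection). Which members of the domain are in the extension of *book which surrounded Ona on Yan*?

⟦which surrounded Ona⟧ = {x : ⟨x, Ona⟩ ∈ ⟦surrounded⟧} = {Eve, Lee, Mae, Ona, Pat, Rae, Yan}
⟦on Yan⟧ = {x : ⟨x, Yan⟩ ∈ ⟦on⟧} = {Eve, Lee, Pat, Rae, Tess, Vic, Wes}
⟦book⟧ = {Eve, Mae, Pat, Rae, Uma}
… ∩ ⟦which surrounded Ona⟧ = {Eve, Mae, Pat, Rae, Uma} ∩ {Eve, Lee, Mae, Ona, Pat, Rae, Yan} = {Eve, Mae, Pat, Rae}
… ∩ ⟦on Yan⟧ = {Eve, Mae, Pat, Rae} ∩ {Eve, Lee, Pat, Rae, Tess, Vic, Wes} = {Eve, Pat, Rae}
So ⟦book which surrounded Ona on Yan⟧ = {Eve, Pat, Rae}.

{Eve, Pat, Rae}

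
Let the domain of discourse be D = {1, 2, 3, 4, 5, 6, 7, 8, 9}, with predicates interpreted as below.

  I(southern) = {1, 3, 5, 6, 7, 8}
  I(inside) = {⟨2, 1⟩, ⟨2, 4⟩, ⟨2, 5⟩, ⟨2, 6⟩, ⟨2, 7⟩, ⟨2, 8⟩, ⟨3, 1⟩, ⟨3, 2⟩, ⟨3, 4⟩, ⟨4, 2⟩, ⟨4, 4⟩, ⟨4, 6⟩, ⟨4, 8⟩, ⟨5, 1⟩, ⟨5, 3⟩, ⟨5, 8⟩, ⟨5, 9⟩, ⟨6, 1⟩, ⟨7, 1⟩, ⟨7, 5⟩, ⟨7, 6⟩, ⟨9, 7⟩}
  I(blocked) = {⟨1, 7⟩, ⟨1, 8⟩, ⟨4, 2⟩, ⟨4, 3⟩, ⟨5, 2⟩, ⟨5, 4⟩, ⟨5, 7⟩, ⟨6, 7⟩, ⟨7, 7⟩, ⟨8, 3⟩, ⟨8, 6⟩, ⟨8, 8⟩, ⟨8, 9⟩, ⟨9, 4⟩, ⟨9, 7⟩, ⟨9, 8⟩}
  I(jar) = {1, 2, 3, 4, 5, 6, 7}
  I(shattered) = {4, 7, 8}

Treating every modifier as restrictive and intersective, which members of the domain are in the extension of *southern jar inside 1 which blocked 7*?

{5, 6, 7}

⟦inside 1⟧ = {x : ⟨x, 1⟩ ∈ ⟦inside⟧} = {2, 3, 5, 6, 7}
⟦which blocked 7⟧ = {x : ⟨x, 7⟩ ∈ ⟦blocked⟧} = {1, 5, 6, 7, 9}
⟦jar⟧ = {1, 2, 3, 4, 5, 6, 7}
… ∩ ⟦inside 1⟧ = {1, 2, 3, 4, 5, 6, 7} ∩ {2, 3, 5, 6, 7} = {2, 3, 5, 6, 7}
… ∩ ⟦which blocked 7⟧ = {2, 3, 5, 6, 7} ∩ {1, 5, 6, 7, 9} = {5, 6, 7}
… ∩ ⟦southern⟧ = {5, 6, 7} ∩ {1, 3, 5, 6, 7, 8} = {5, 6, 7}
So ⟦southern jar inside 1 which blocked 7⟧ = {5, 6, 7}.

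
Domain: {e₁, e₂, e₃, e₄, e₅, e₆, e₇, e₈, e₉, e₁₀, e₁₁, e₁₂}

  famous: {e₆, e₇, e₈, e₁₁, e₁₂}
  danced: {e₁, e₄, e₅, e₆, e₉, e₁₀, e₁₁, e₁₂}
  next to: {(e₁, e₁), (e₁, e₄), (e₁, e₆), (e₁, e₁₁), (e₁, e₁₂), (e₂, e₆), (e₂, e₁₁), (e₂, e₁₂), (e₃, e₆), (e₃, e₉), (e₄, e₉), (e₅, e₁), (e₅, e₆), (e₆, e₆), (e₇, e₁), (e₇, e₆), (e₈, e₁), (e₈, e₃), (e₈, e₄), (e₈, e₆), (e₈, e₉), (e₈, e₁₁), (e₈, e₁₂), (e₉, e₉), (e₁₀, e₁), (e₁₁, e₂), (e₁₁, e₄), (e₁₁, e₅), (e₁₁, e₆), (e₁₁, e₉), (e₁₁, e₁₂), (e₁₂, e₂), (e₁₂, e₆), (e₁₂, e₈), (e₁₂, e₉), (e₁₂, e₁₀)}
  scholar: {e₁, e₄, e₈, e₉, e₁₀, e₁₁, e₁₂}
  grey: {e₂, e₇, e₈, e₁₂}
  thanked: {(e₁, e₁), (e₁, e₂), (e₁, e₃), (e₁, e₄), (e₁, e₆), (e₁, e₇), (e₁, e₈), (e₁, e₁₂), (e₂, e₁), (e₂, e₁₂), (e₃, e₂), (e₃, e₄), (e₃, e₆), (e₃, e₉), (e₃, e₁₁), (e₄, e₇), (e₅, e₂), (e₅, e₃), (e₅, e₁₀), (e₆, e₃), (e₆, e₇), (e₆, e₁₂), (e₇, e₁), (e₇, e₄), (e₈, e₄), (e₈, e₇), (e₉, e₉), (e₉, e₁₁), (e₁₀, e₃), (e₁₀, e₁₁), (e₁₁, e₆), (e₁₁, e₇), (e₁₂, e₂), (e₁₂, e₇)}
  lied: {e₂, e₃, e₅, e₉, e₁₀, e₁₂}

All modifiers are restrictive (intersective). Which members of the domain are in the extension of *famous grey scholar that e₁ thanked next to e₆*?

{e₈, e₁₂}

⟦that e₁ thanked⟧ = {x : ⟨e₁, x⟩ ∈ ⟦thanked⟧} = {e₁, e₂, e₃, e₄, e₆, e₇, e₈, e₁₂}
⟦next to e₆⟧ = {x : ⟨x, e₆⟩ ∈ ⟦next to⟧} = {e₁, e₂, e₃, e₅, e₆, e₇, e₈, e₁₁, e₁₂}
⟦scholar⟧ = {e₁, e₄, e₈, e₉, e₁₀, e₁₁, e₁₂}
… ∩ ⟦that e₁ thanked⟧ = {e₁, e₄, e₈, e₉, e₁₀, e₁₁, e₁₂} ∩ {e₁, e₂, e₃, e₄, e₆, e₇, e₈, e₁₂} = {e₁, e₄, e₈, e₁₂}
… ∩ ⟦next to e₆⟧ = {e₁, e₄, e₈, e₁₂} ∩ {e₁, e₂, e₃, e₅, e₆, e₇, e₈, e₁₁, e₁₂} = {e₁, e₈, e₁₂}
… ∩ ⟦famous⟧ = {e₁, e₈, e₁₂} ∩ {e₆, e₇, e₈, e₁₁, e₁₂} = {e₈, e₁₂}
… ∩ ⟦grey⟧ = {e₈, e₁₂} ∩ {e₂, e₇, e₈, e₁₂} = {e₈, e₁₂}
So ⟦famous grey scholar that e₁ thanked next to e₆⟧ = {e₈, e₁₂}.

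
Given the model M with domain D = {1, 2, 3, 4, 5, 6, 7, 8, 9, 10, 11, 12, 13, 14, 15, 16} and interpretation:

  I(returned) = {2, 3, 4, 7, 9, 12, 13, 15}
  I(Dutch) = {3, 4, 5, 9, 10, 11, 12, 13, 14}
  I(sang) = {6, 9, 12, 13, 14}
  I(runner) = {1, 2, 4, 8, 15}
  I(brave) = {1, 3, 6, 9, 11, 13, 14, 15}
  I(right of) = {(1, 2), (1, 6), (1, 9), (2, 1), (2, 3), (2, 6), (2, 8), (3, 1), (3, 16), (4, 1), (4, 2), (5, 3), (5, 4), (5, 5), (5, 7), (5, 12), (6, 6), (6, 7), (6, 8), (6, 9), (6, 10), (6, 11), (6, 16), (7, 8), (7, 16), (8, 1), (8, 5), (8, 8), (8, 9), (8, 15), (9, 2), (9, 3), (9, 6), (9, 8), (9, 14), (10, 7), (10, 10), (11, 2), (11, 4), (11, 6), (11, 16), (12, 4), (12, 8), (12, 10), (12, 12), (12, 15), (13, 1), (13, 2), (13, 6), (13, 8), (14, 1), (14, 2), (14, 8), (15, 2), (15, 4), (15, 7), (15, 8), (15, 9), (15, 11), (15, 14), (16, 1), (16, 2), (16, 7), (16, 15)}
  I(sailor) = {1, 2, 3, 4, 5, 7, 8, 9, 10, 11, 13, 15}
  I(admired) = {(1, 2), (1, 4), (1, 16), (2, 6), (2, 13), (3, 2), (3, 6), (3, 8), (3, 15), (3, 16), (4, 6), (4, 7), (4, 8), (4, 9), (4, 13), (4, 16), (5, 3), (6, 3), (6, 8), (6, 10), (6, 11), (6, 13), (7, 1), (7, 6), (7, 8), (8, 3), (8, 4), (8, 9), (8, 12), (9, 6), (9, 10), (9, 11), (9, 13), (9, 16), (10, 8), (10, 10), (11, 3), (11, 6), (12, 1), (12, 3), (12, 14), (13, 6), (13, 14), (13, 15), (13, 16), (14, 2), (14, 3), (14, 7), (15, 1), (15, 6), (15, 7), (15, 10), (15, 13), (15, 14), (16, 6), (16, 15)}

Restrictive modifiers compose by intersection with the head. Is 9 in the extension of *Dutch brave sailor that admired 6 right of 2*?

⟦that admired 6⟧ = {x : ⟨x, 6⟩ ∈ ⟦admired⟧} = {2, 3, 4, 7, 9, 11, 13, 15, 16}
⟦right of 2⟧ = {x : ⟨x, 2⟩ ∈ ⟦right of⟧} = {1, 4, 9, 11, 13, 14, 15, 16}
⟦sailor⟧ = {1, 2, 3, 4, 5, 7, 8, 9, 10, 11, 13, 15}
… ∩ ⟦that admired 6⟧ = {1, 2, 3, 4, 5, 7, 8, 9, 10, 11, 13, 15} ∩ {2, 3, 4, 7, 9, 11, 13, 15, 16} = {2, 3, 4, 7, 9, 11, 13, 15}
… ∩ ⟦right of 2⟧ = {2, 3, 4, 7, 9, 11, 13, 15} ∩ {1, 4, 9, 11, 13, 14, 15, 16} = {4, 9, 11, 13, 15}
… ∩ ⟦Dutch⟧ = {4, 9, 11, 13, 15} ∩ {3, 4, 5, 9, 10, 11, 12, 13, 14} = {4, 9, 11, 13}
… ∩ ⟦brave⟧ = {4, 9, 11, 13} ∩ {1, 3, 6, 9, 11, 13, 14, 15} = {9, 11, 13}
⟦Dutch brave sailor that admired 6 right of 2⟧ = {9, 11, 13}; 9 ∈ this set.

yes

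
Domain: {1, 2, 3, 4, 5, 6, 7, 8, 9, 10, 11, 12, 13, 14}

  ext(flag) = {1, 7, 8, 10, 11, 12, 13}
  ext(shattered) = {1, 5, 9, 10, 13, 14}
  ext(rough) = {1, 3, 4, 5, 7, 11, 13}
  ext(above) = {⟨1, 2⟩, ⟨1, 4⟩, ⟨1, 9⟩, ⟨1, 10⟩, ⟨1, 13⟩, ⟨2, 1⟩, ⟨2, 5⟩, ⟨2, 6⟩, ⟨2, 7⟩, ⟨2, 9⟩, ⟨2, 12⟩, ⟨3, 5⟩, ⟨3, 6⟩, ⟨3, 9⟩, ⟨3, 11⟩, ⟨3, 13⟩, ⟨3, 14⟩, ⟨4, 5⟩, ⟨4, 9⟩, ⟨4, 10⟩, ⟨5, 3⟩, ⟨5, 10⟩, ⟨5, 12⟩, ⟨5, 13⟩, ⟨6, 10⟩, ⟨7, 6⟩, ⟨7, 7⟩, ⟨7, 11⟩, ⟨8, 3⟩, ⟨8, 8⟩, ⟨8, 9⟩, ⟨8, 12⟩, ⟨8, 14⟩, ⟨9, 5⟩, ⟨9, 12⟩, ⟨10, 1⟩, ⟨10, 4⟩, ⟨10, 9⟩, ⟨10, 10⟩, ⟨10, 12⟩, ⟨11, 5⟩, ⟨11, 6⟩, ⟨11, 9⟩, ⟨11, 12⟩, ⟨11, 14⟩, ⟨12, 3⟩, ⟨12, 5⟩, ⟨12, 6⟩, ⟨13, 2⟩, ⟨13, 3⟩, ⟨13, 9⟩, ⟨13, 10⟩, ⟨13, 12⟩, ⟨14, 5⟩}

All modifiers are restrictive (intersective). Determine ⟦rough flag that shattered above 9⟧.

{1, 13}

⟦that shattered⟧ = ⟦shattered⟧ = {1, 5, 9, 10, 13, 14}
⟦above 9⟧ = {x : ⟨x, 9⟩ ∈ ⟦above⟧} = {1, 2, 3, 4, 8, 10, 11, 13}
⟦flag⟧ = {1, 7, 8, 10, 11, 12, 13}
… ∩ ⟦that shattered⟧ = {1, 7, 8, 10, 11, 12, 13} ∩ {1, 5, 9, 10, 13, 14} = {1, 10, 13}
… ∩ ⟦above 9⟧ = {1, 10, 13} ∩ {1, 2, 3, 4, 8, 10, 11, 13} = {1, 10, 13}
… ∩ ⟦rough⟧ = {1, 10, 13} ∩ {1, 3, 4, 5, 7, 11, 13} = {1, 13}
So ⟦rough flag that shattered above 9⟧ = {1, 13}.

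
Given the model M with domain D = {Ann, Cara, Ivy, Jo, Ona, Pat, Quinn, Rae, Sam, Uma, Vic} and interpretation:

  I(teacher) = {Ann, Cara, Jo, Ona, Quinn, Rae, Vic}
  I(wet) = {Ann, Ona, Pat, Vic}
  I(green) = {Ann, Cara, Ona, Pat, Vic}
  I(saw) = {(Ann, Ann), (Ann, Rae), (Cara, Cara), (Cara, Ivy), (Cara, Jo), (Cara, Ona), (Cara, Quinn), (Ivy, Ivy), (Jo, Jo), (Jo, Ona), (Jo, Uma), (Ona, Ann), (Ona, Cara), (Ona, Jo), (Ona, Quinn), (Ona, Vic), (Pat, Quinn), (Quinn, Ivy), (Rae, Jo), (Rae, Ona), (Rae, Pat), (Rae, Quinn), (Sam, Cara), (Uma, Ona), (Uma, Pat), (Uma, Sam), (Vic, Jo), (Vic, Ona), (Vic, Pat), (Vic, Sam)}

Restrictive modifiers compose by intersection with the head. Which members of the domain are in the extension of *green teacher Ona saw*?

⟦Ona saw⟧ = {x : ⟨Ona, x⟩ ∈ ⟦saw⟧} = {Ann, Cara, Jo, Quinn, Vic}
⟦teacher⟧ = {Ann, Cara, Jo, Ona, Quinn, Rae, Vic}
… ∩ ⟦Ona saw⟧ = {Ann, Cara, Jo, Ona, Quinn, Rae, Vic} ∩ {Ann, Cara, Jo, Quinn, Vic} = {Ann, Cara, Jo, Quinn, Vic}
… ∩ ⟦green⟧ = {Ann, Cara, Jo, Quinn, Vic} ∩ {Ann, Cara, Ona, Pat, Vic} = {Ann, Cara, Vic}
So ⟦green teacher Ona saw⟧ = {Ann, Cara, Vic}.

{Ann, Cara, Vic}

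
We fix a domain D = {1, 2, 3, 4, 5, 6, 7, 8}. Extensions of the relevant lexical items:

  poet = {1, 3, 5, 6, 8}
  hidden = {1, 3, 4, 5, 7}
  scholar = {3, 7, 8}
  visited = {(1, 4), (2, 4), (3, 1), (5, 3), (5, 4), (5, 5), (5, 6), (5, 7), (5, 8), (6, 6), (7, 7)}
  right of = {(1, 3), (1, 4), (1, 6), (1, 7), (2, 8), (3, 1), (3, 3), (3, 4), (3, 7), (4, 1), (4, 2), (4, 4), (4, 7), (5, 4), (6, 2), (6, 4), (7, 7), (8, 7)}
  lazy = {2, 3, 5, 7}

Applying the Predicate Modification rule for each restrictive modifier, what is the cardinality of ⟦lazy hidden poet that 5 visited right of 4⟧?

2

⟦that 5 visited⟧ = {x : ⟨5, x⟩ ∈ ⟦visited⟧} = {3, 4, 5, 6, 7, 8}
⟦right of 4⟧ = {x : ⟨x, 4⟩ ∈ ⟦right of⟧} = {1, 3, 4, 5, 6}
⟦poet⟧ = {1, 3, 5, 6, 8}
… ∩ ⟦that 5 visited⟧ = {1, 3, 5, 6, 8} ∩ {3, 4, 5, 6, 7, 8} = {3, 5, 6, 8}
… ∩ ⟦right of 4⟧ = {3, 5, 6, 8} ∩ {1, 3, 4, 5, 6} = {3, 5, 6}
… ∩ ⟦lazy⟧ = {3, 5, 6} ∩ {2, 3, 5, 7} = {3, 5}
… ∩ ⟦hidden⟧ = {3, 5} ∩ {1, 3, 4, 5, 7} = {3, 5}
⟦lazy hidden poet that 5 visited right of 4⟧ = {3, 5}, so the cardinality is 2.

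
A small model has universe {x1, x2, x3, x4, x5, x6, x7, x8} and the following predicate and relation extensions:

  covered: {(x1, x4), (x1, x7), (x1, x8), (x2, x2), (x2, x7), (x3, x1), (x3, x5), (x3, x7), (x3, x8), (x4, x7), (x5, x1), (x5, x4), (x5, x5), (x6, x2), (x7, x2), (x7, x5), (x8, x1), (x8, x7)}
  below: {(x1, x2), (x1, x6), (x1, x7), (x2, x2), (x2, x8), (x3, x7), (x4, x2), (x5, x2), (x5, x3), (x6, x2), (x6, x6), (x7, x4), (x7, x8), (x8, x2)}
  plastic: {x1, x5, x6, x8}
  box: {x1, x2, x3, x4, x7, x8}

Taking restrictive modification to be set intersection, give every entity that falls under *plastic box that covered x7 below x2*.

{x1, x8}

⟦that covered x7⟧ = {x : ⟨x, x7⟩ ∈ ⟦covered⟧} = {x1, x2, x3, x4, x8}
⟦below x2⟧ = {x : ⟨x, x2⟩ ∈ ⟦below⟧} = {x1, x2, x4, x5, x6, x8}
⟦box⟧ = {x1, x2, x3, x4, x7, x8}
… ∩ ⟦that covered x7⟧ = {x1, x2, x3, x4, x7, x8} ∩ {x1, x2, x3, x4, x8} = {x1, x2, x3, x4, x8}
… ∩ ⟦below x2⟧ = {x1, x2, x3, x4, x8} ∩ {x1, x2, x4, x5, x6, x8} = {x1, x2, x4, x8}
… ∩ ⟦plastic⟧ = {x1, x2, x4, x8} ∩ {x1, x5, x6, x8} = {x1, x8}
So ⟦plastic box that covered x7 below x2⟧ = {x1, x8}.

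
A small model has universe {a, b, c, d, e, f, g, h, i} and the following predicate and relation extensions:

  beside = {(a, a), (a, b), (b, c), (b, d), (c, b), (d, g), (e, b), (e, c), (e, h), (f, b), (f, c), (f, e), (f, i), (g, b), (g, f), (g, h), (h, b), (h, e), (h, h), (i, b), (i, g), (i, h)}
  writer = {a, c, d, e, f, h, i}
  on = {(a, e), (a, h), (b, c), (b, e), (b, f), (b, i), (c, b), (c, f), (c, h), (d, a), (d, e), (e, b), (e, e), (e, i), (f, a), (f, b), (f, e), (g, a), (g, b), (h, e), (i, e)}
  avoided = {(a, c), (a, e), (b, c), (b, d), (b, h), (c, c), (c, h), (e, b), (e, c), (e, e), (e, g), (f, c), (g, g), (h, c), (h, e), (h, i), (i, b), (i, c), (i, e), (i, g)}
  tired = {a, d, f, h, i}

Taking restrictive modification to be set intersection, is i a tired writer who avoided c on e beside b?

yes

⟦who avoided c⟧ = {x : ⟨x, c⟩ ∈ ⟦avoided⟧} = {a, b, c, e, f, h, i}
⟦on e⟧ = {x : ⟨x, e⟩ ∈ ⟦on⟧} = {a, b, d, e, f, h, i}
⟦beside b⟧ = {x : ⟨x, b⟩ ∈ ⟦beside⟧} = {a, c, e, f, g, h, i}
⟦writer⟧ = {a, c, d, e, f, h, i}
… ∩ ⟦who avoided c⟧ = {a, c, d, e, f, h, i} ∩ {a, b, c, e, f, h, i} = {a, c, e, f, h, i}
… ∩ ⟦on e⟧ = {a, c, e, f, h, i} ∩ {a, b, d, e, f, h, i} = {a, e, f, h, i}
… ∩ ⟦beside b⟧ = {a, e, f, h, i} ∩ {a, c, e, f, g, h, i} = {a, e, f, h, i}
… ∩ ⟦tired⟧ = {a, e, f, h, i} ∩ {a, d, f, h, i} = {a, f, h, i}
⟦tired writer who avoided c on e beside b⟧ = {a, f, h, i}; i ∈ this set.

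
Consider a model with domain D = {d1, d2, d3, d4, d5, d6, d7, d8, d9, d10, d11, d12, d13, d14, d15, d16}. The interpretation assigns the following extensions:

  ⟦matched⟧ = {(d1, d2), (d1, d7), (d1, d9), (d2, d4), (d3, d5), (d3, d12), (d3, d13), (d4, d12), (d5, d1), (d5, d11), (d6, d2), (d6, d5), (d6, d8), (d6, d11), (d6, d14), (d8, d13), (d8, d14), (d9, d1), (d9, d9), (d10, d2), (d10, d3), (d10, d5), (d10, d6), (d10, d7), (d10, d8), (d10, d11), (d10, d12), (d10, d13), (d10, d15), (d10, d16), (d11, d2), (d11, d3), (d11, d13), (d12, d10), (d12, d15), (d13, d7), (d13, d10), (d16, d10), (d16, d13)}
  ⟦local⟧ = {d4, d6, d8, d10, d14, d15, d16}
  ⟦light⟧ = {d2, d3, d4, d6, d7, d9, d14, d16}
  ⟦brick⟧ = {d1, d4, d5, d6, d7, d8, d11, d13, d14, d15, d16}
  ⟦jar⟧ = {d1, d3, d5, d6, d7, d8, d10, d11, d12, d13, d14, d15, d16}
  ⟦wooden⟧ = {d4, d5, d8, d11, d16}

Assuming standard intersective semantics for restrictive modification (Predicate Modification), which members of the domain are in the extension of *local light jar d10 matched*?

{d6, d16}

⟦d10 matched⟧ = {x : ⟨d10, x⟩ ∈ ⟦matched⟧} = {d2, d3, d5, d6, d7, d8, d11, d12, d13, d15, d16}
⟦jar⟧ = {d1, d3, d5, d6, d7, d8, d10, d11, d12, d13, d14, d15, d16}
… ∩ ⟦d10 matched⟧ = {d1, d3, d5, d6, d7, d8, d10, d11, d12, d13, d14, d15, d16} ∩ {d2, d3, d5, d6, d7, d8, d11, d12, d13, d15, d16} = {d3, d5, d6, d7, d8, d11, d12, d13, d15, d16}
… ∩ ⟦local⟧ = {d3, d5, d6, d7, d8, d11, d12, d13, d15, d16} ∩ {d4, d6, d8, d10, d14, d15, d16} = {d6, d8, d15, d16}
… ∩ ⟦light⟧ = {d6, d8, d15, d16} ∩ {d2, d3, d4, d6, d7, d9, d14, d16} = {d6, d16}
So ⟦local light jar d10 matched⟧ = {d6, d16}.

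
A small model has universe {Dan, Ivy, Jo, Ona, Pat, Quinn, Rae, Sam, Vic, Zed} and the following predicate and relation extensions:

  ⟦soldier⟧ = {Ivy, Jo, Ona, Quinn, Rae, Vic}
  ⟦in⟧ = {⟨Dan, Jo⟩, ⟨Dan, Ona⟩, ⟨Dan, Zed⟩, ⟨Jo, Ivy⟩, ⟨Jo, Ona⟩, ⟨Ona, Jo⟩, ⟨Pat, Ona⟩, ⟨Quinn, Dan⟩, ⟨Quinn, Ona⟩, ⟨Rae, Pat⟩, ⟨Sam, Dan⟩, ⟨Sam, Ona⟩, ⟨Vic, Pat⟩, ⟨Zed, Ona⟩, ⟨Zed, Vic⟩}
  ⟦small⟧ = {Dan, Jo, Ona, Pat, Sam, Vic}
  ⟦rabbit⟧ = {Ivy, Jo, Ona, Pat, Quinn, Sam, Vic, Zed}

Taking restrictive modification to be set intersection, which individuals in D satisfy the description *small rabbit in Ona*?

⟦in Ona⟧ = {x : ⟨x, Ona⟩ ∈ ⟦in⟧} = {Dan, Jo, Pat, Quinn, Sam, Zed}
⟦rabbit⟧ = {Ivy, Jo, Ona, Pat, Quinn, Sam, Vic, Zed}
… ∩ ⟦in Ona⟧ = {Ivy, Jo, Ona, Pat, Quinn, Sam, Vic, Zed} ∩ {Dan, Jo, Pat, Quinn, Sam, Zed} = {Jo, Pat, Quinn, Sam, Zed}
… ∩ ⟦small⟧ = {Jo, Pat, Quinn, Sam, Zed} ∩ {Dan, Jo, Ona, Pat, Sam, Vic} = {Jo, Pat, Sam}
So ⟦small rabbit in Ona⟧ = {Jo, Pat, Sam}.

{Jo, Pat, Sam}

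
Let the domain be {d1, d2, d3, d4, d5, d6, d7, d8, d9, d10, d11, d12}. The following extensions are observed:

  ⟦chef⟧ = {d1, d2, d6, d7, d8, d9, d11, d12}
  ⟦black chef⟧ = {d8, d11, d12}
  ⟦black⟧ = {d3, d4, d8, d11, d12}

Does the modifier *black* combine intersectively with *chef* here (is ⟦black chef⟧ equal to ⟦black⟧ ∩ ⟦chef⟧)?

yes

⟦black⟧ ∩ ⟦chef⟧ = {d3, d4, d8, d11, d12} ∩ {d1, d2, d6, d7, d8, d9, d11, d12} = {d8, d11, d12}
Observed ⟦black chef⟧ = {d8, d11, d12}.
These coincide, so the modifier is intersective here.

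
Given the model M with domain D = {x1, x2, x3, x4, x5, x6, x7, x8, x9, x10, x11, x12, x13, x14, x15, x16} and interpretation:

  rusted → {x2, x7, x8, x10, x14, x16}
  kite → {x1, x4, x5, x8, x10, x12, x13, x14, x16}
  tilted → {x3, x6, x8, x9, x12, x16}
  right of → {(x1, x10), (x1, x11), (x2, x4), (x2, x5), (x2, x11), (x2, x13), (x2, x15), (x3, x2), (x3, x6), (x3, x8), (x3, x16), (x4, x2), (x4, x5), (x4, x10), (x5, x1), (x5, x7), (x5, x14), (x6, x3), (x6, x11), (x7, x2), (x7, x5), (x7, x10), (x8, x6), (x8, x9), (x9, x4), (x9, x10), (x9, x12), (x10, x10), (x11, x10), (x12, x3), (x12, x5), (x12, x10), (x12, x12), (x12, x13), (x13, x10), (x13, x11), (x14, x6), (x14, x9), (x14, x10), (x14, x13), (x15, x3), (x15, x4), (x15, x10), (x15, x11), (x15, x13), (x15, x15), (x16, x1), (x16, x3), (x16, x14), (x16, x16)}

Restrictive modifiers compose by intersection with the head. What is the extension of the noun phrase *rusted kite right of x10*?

{x10, x14}

⟦right of x10⟧ = {x : ⟨x, x10⟩ ∈ ⟦right of⟧} = {x1, x4, x7, x9, x10, x11, x12, x13, x14, x15}
⟦kite⟧ = {x1, x4, x5, x8, x10, x12, x13, x14, x16}
… ∩ ⟦right of x10⟧ = {x1, x4, x5, x8, x10, x12, x13, x14, x16} ∩ {x1, x4, x7, x9, x10, x11, x12, x13, x14, x15} = {x1, x4, x10, x12, x13, x14}
… ∩ ⟦rusted⟧ = {x1, x4, x10, x12, x13, x14} ∩ {x2, x7, x8, x10, x14, x16} = {x10, x14}
So ⟦rusted kite right of x10⟧ = {x10, x14}.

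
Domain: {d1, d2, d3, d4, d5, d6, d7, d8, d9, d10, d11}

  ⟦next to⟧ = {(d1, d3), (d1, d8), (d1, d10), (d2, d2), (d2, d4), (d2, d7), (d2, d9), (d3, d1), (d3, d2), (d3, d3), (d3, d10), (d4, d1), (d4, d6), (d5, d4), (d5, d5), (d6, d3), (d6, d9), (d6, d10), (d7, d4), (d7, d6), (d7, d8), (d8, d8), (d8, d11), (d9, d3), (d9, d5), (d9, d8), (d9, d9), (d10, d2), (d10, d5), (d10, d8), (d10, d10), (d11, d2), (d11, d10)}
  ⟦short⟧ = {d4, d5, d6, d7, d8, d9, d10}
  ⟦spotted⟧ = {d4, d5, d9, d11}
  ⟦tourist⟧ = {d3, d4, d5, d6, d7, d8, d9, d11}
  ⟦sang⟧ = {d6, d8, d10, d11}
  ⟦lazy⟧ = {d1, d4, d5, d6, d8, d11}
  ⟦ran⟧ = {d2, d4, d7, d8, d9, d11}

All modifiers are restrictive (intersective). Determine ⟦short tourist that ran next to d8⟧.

{d7, d8, d9}

⟦that ran⟧ = ⟦ran⟧ = {d2, d4, d7, d8, d9, d11}
⟦next to d8⟧ = {x : ⟨x, d8⟩ ∈ ⟦next to⟧} = {d1, d7, d8, d9, d10}
⟦tourist⟧ = {d3, d4, d5, d6, d7, d8, d9, d11}
… ∩ ⟦that ran⟧ = {d3, d4, d5, d6, d7, d8, d9, d11} ∩ {d2, d4, d7, d8, d9, d11} = {d4, d7, d8, d9, d11}
… ∩ ⟦next to d8⟧ = {d4, d7, d8, d9, d11} ∩ {d1, d7, d8, d9, d10} = {d7, d8, d9}
… ∩ ⟦short⟧ = {d7, d8, d9} ∩ {d4, d5, d6, d7, d8, d9, d10} = {d7, d8, d9}
So ⟦short tourist that ran next to d8⟧ = {d7, d8, d9}.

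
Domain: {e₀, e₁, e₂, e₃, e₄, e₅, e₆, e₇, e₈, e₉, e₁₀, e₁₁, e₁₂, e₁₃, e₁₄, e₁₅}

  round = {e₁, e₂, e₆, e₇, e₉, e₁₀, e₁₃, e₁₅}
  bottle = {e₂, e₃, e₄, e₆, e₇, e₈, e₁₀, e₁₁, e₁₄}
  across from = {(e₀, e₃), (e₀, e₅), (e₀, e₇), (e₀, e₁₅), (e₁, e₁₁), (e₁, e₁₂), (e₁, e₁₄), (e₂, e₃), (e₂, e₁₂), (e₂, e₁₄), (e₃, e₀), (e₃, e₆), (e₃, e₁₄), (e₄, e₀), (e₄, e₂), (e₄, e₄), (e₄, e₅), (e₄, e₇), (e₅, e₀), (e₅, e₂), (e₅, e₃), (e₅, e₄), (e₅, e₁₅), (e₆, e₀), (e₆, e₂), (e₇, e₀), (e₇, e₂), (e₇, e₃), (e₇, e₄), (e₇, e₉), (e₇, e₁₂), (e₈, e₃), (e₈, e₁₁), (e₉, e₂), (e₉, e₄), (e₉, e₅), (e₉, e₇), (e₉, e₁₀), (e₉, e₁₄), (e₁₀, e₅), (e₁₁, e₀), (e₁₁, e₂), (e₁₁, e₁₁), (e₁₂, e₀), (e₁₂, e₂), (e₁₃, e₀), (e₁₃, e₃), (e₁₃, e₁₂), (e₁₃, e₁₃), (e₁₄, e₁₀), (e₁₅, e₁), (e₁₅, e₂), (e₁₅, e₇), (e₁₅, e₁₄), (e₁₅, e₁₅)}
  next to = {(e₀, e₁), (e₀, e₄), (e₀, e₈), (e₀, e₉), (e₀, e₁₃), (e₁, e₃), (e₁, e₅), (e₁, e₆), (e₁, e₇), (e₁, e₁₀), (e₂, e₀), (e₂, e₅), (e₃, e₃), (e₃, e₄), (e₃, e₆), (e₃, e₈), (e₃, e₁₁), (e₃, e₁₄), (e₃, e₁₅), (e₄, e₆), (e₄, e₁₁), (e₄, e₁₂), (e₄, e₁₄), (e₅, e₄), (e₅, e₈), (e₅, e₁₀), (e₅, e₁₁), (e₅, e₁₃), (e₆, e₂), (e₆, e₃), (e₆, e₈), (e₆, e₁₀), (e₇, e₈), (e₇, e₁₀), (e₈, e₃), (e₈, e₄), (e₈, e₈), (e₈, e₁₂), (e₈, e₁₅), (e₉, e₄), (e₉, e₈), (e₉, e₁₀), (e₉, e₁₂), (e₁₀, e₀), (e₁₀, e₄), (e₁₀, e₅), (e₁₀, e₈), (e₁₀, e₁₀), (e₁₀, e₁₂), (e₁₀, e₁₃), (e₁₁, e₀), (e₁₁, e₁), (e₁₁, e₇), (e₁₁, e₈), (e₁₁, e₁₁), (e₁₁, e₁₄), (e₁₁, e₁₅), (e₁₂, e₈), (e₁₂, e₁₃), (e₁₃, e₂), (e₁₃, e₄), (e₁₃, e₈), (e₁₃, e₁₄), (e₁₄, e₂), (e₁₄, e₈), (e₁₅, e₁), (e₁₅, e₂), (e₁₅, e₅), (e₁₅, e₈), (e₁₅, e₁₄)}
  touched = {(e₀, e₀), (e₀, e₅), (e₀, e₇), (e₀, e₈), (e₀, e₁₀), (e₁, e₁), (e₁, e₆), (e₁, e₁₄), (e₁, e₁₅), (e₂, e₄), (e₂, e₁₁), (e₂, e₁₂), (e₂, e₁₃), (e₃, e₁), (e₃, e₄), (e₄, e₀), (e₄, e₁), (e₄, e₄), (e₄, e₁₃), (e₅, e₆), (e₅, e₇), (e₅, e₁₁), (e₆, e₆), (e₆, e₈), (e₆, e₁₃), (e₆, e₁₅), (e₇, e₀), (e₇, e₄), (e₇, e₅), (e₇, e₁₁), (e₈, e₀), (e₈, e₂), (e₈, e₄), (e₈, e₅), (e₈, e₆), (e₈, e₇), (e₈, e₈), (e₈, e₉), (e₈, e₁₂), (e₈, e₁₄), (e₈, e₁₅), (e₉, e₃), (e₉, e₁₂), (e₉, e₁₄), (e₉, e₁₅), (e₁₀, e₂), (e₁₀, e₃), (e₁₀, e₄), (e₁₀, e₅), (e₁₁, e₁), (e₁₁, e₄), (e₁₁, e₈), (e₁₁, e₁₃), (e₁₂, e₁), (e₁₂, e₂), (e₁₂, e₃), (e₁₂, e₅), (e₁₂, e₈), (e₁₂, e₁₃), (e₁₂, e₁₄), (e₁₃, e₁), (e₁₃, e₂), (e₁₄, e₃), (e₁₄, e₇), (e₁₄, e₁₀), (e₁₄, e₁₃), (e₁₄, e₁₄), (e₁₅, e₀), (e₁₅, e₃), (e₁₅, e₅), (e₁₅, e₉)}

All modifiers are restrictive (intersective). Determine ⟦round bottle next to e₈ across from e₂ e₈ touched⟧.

{e₆, e₇}

⟦next to e₈⟧ = {x : ⟨x, e₈⟩ ∈ ⟦next to⟧} = {e₀, e₃, e₅, e₆, e₇, e₈, e₉, e₁₀, e₁₁, e₁₂, e₁₃, e₁₄, e₁₅}
⟦across from e₂⟧ = {x : ⟨x, e₂⟩ ∈ ⟦across from⟧} = {e₄, e₅, e₆, e₇, e₉, e₁₁, e₁₂, e₁₅}
⟦e₈ touched⟧ = {x : ⟨e₈, x⟩ ∈ ⟦touched⟧} = {e₀, e₂, e₄, e₅, e₆, e₇, e₈, e₉, e₁₂, e₁₄, e₁₅}
⟦bottle⟧ = {e₂, e₃, e₄, e₆, e₇, e₈, e₁₀, e₁₁, e₁₄}
… ∩ ⟦next to e₈⟧ = {e₂, e₃, e₄, e₆, e₇, e₈, e₁₀, e₁₁, e₁₄} ∩ {e₀, e₃, e₅, e₆, e₇, e₈, e₉, e₁₀, e₁₁, e₁₂, e₁₃, e₁₄, e₁₅} = {e₃, e₆, e₇, e₈, e₁₀, e₁₁, e₁₄}
… ∩ ⟦across from e₂⟧ = {e₃, e₆, e₇, e₈, e₁₀, e₁₁, e₁₄} ∩ {e₄, e₅, e₆, e₇, e₉, e₁₁, e₁₂, e₁₅} = {e₆, e₇, e₁₁}
… ∩ ⟦e₈ touched⟧ = {e₆, e₇, e₁₁} ∩ {e₀, e₂, e₄, e₅, e₆, e₇, e₈, e₉, e₁₂, e₁₄, e₁₅} = {e₆, e₇}
… ∩ ⟦round⟧ = {e₆, e₇} ∩ {e₁, e₂, e₆, e₇, e₉, e₁₀, e₁₃, e₁₅} = {e₆, e₇}
So ⟦round bottle next to e₈ across from e₂ e₈ touched⟧ = {e₆, e₇}.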